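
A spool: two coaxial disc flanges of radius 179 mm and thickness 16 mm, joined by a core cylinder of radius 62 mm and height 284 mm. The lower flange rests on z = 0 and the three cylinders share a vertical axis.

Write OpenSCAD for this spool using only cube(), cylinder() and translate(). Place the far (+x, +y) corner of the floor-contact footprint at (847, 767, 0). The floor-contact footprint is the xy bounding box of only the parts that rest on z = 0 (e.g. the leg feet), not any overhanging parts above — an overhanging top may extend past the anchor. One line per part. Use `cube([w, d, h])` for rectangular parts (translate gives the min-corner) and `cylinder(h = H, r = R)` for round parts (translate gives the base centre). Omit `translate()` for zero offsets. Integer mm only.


translate([668, 588, 0]) cylinder(h = 16, r = 179);
translate([668, 588, 16]) cylinder(h = 284, r = 62);
translate([668, 588, 300]) cylinder(h = 16, r = 179);


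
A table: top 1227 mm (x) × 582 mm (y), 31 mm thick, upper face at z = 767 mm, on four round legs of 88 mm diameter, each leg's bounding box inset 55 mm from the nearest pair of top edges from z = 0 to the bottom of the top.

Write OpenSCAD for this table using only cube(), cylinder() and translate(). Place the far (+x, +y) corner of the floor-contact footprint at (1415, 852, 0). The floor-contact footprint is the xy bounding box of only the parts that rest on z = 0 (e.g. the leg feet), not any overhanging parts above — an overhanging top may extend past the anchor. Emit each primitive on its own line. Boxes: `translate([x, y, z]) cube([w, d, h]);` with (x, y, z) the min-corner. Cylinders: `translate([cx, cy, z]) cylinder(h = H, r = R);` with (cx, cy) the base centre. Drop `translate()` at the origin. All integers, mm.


// leg_h = 767 - 31 = 736
translate([243, 325, 736]) cube([1227, 582, 31]);
translate([342, 424, 0]) cylinder(h = 736, r = 44);
translate([1371, 424, 0]) cylinder(h = 736, r = 44);
translate([342, 808, 0]) cylinder(h = 736, r = 44);
translate([1371, 808, 0]) cylinder(h = 736, r = 44);


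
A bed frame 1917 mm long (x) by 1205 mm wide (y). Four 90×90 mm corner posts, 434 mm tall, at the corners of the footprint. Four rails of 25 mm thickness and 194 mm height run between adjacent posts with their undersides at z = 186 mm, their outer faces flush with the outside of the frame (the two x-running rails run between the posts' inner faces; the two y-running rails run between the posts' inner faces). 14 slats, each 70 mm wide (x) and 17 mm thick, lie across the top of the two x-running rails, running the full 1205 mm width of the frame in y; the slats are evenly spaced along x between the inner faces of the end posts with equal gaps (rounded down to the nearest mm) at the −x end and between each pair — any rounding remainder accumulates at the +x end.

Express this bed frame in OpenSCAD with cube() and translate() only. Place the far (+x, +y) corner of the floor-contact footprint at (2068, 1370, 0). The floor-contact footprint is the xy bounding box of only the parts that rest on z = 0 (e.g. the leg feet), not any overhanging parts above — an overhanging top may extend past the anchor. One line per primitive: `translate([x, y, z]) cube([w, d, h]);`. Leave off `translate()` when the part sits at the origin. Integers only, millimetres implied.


// slat z = rail_z + rail_h = 186 + 194 = 380
// slat gap = ⌊(1737 − 14·70) / 15⌋ = 50
translate([151, 165, 0]) cube([90, 90, 434]);
translate([151, 1280, 0]) cube([90, 90, 434]);
translate([1978, 165, 0]) cube([90, 90, 434]);
translate([1978, 1280, 0]) cube([90, 90, 434]);
translate([241, 165, 186]) cube([1737, 25, 194]);
translate([241, 1345, 186]) cube([1737, 25, 194]);
translate([151, 255, 186]) cube([25, 1025, 194]);
translate([2043, 255, 186]) cube([25, 1025, 194]);
translate([291, 165, 380]) cube([70, 1205, 17]);
translate([411, 165, 380]) cube([70, 1205, 17]);
translate([531, 165, 380]) cube([70, 1205, 17]);
translate([651, 165, 380]) cube([70, 1205, 17]);
translate([771, 165, 380]) cube([70, 1205, 17]);
translate([891, 165, 380]) cube([70, 1205, 17]);
translate([1011, 165, 380]) cube([70, 1205, 17]);
translate([1131, 165, 380]) cube([70, 1205, 17]);
translate([1251, 165, 380]) cube([70, 1205, 17]);
translate([1371, 165, 380]) cube([70, 1205, 17]);
translate([1491, 165, 380]) cube([70, 1205, 17]);
translate([1611, 165, 380]) cube([70, 1205, 17]);
translate([1731, 165, 380]) cube([70, 1205, 17]);
translate([1851, 165, 380]) cube([70, 1205, 17]);


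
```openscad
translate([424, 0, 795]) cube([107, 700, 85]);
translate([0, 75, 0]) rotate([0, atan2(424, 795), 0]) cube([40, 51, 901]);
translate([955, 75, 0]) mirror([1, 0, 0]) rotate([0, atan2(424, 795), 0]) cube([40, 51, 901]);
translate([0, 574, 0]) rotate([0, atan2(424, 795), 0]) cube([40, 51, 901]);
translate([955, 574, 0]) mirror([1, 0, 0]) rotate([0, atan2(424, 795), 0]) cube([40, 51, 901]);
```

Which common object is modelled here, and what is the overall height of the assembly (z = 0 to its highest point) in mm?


A sawhorse. The overall height is 880 mm.

A beam across two mirrored pairs of raked legs — a sawhorse. The beam's underside is at z = 795 (matching the legs' vertical rise in atan2(424, 795)) and the beam is 85 mm tall, so its top is at 795 + 85 = 880 mm. The raked legs top out at the beam's underside, so that is the highest point.


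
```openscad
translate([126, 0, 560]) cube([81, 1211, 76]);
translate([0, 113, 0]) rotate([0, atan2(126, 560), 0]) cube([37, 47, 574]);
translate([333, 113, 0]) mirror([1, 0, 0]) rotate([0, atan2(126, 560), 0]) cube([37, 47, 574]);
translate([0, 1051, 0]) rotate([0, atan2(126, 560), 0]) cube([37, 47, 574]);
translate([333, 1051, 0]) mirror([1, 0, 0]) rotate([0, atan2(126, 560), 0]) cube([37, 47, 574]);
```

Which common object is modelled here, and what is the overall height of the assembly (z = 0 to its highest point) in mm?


A sawhorse. The overall height is 636 mm.

A beam across two mirrored pairs of raked legs — a sawhorse. The beam's underside is at z = 560 (matching the legs' vertical rise in atan2(126, 560)) and the beam is 76 mm tall, so its top is at 560 + 76 = 636 mm. The raked legs top out at the beam's underside, so that is the highest point.


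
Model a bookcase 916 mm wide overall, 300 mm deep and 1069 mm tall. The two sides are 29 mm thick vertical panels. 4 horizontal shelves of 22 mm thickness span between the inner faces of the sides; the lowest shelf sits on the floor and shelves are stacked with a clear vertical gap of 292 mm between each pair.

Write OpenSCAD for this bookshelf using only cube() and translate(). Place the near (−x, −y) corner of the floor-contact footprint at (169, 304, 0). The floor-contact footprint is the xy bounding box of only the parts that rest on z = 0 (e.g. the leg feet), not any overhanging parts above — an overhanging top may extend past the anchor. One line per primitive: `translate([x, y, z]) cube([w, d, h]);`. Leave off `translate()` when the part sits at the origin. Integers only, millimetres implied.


translate([169, 304, 0]) cube([29, 300, 1069]);
translate([1056, 304, 0]) cube([29, 300, 1069]);
translate([198, 304, 0]) cube([858, 300, 22]);
translate([198, 304, 314]) cube([858, 300, 22]);
translate([198, 304, 628]) cube([858, 300, 22]);
translate([198, 304, 942]) cube([858, 300, 22]);


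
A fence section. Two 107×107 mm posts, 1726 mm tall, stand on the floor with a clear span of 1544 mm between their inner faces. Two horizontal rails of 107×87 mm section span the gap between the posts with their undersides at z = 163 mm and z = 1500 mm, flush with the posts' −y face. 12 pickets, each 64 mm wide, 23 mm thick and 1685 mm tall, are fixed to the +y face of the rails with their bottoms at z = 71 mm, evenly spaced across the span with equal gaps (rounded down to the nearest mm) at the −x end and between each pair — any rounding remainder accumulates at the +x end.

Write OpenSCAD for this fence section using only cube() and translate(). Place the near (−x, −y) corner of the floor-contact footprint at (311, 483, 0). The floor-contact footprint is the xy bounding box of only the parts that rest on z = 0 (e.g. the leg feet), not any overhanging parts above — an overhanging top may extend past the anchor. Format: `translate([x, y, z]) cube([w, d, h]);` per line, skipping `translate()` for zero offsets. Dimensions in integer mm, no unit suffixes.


translate([311, 483, 0]) cube([107, 107, 1726]);
translate([1962, 483, 0]) cube([107, 107, 1726]);
translate([418, 483, 163]) cube([1544, 107, 87]);
translate([418, 483, 1500]) cube([1544, 107, 87]);
translate([477, 590, 71]) cube([64, 23, 1685]);
translate([600, 590, 71]) cube([64, 23, 1685]);
translate([723, 590, 71]) cube([64, 23, 1685]);
translate([846, 590, 71]) cube([64, 23, 1685]);
translate([969, 590, 71]) cube([64, 23, 1685]);
translate([1092, 590, 71]) cube([64, 23, 1685]);
translate([1215, 590, 71]) cube([64, 23, 1685]);
translate([1338, 590, 71]) cube([64, 23, 1685]);
translate([1461, 590, 71]) cube([64, 23, 1685]);
translate([1584, 590, 71]) cube([64, 23, 1685]);
translate([1707, 590, 71]) cube([64, 23, 1685]);
translate([1830, 590, 71]) cube([64, 23, 1685]);


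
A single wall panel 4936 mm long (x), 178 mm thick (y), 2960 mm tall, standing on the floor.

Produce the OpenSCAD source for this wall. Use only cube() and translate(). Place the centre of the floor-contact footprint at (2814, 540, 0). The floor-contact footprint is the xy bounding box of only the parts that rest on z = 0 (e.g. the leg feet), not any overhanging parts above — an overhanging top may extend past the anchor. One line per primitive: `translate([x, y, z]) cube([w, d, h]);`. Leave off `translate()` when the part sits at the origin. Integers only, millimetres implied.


translate([346, 451, 0]) cube([4936, 178, 2960]);


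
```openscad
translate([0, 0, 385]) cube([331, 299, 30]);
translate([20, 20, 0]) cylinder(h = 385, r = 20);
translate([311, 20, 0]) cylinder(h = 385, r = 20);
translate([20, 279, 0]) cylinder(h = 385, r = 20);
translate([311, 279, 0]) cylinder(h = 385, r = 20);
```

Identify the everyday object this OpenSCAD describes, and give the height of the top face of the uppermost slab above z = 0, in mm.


A stool. The seat height is 415 mm.

A 331×299×30 slab at z = 385 on four corner cylinders — a stool. The seat top is 385 + 30 = 415 mm.


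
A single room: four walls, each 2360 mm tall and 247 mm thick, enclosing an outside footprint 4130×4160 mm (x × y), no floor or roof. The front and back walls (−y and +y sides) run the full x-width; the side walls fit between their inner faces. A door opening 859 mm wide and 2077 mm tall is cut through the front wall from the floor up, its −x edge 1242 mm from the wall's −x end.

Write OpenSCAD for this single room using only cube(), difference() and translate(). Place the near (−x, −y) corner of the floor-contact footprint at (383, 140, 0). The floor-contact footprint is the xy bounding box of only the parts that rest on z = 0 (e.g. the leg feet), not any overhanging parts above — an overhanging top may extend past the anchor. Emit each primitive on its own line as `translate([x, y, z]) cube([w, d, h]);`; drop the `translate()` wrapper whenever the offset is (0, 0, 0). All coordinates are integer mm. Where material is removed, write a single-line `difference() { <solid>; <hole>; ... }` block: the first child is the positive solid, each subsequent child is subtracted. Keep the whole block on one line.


difference() { translate([383, 140, 0]) cube([4130, 247, 2360]); translate([1625, 140, 0]) cube([859, 247, 2077]); }
translate([383, 4053, 0]) cube([4130, 247, 2360]);
translate([383, 387, 0]) cube([247, 3666, 2360]);
translate([4266, 387, 0]) cube([247, 3666, 2360]);


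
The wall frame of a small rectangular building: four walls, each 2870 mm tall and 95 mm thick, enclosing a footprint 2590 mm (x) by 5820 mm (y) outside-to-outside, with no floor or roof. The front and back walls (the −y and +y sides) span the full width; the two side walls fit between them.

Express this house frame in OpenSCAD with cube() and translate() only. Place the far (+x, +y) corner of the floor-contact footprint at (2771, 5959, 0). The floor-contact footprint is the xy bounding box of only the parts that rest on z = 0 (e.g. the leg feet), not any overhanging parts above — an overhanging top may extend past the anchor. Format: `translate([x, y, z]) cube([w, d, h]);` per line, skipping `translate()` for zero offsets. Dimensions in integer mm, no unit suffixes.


translate([181, 139, 0]) cube([2590, 95, 2870]);
translate([181, 5864, 0]) cube([2590, 95, 2870]);
translate([181, 234, 0]) cube([95, 5630, 2870]);
translate([2676, 234, 0]) cube([95, 5630, 2870]);


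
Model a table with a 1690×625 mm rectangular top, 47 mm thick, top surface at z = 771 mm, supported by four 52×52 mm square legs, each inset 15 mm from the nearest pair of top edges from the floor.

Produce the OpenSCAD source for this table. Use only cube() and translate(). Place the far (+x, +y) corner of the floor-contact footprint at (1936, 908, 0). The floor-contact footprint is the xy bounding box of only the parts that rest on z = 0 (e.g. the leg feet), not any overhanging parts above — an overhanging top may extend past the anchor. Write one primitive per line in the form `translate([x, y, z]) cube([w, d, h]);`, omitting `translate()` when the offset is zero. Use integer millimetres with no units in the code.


translate([261, 298, 724]) cube([1690, 625, 47]);
translate([276, 313, 0]) cube([52, 52, 724]);
translate([1884, 313, 0]) cube([52, 52, 724]);
translate([276, 856, 0]) cube([52, 52, 724]);
translate([1884, 856, 0]) cube([52, 52, 724]);


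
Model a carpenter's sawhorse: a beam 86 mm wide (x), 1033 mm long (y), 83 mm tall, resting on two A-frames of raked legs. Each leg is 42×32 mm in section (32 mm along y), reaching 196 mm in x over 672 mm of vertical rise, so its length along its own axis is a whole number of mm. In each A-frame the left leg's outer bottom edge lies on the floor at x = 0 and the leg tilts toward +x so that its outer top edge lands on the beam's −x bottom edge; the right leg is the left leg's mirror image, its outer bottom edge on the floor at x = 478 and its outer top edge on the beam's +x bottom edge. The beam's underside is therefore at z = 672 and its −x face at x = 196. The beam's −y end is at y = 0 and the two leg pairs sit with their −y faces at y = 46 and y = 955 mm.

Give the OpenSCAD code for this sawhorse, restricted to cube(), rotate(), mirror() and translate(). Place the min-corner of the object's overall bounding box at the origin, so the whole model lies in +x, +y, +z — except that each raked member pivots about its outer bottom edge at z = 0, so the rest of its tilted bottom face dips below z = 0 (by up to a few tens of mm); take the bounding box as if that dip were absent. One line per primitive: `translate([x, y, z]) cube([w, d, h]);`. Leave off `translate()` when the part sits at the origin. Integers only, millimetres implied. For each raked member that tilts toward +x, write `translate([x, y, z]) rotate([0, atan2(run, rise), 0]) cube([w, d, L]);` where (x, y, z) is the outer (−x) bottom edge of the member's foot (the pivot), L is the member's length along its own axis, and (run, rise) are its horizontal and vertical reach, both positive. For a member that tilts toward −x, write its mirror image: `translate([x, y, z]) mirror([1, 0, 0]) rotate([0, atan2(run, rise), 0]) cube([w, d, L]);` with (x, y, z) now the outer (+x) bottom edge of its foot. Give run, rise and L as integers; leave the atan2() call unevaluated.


translate([196, 0, 672]) cube([86, 1033, 83]);
translate([0, 46, 0]) rotate([0, atan2(196, 672), 0]) cube([42, 32, 700]);
translate([478, 46, 0]) mirror([1, 0, 0]) rotate([0, atan2(196, 672), 0]) cube([42, 32, 700]);
translate([0, 955, 0]) rotate([0, atan2(196, 672), 0]) cube([42, 32, 700]);
translate([478, 955, 0]) mirror([1, 0, 0]) rotate([0, atan2(196, 672), 0]) cube([42, 32, 700]);


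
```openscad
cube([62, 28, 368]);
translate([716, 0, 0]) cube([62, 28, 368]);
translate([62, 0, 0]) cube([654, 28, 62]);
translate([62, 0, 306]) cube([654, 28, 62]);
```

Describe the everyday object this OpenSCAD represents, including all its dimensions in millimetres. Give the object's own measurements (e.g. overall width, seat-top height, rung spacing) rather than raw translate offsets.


A rectangular picture frame lying in the x–z plane (depth along y). The opening is 654 mm wide (x) by 244 mm tall (z), surrounded by a border 62 mm wide on all four sides. The frame is 28 mm deep and is made of two full-height vertical stiles with two horizontal rails fitted between them.


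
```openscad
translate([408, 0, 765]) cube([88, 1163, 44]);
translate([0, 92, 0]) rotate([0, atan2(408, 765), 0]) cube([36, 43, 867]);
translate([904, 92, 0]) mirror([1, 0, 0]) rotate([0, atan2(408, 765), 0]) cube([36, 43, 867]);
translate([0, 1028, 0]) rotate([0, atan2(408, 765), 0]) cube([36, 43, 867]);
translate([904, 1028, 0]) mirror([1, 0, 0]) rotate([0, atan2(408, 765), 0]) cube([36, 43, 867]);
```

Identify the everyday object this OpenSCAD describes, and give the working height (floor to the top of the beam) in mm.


A sawhorse. The overall height is 809 mm.

A beam across two mirrored pairs of raked legs — a sawhorse. The beam's underside is at z = 765 (matching the legs' vertical rise in atan2(408, 765)) and the beam is 44 mm tall, so its top is at 765 + 44 = 809 mm. The raked legs top out at the beam's underside, so that is the highest point.


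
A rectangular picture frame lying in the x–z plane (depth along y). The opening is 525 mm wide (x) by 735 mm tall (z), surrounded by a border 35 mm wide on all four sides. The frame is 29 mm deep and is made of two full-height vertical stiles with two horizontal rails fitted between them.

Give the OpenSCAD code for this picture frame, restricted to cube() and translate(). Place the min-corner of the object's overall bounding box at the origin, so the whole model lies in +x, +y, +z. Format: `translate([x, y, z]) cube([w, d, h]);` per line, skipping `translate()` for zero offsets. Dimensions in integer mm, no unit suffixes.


cube([35, 29, 805]);
translate([560, 0, 0]) cube([35, 29, 805]);
translate([35, 0, 0]) cube([525, 29, 35]);
translate([35, 0, 770]) cube([525, 29, 35]);


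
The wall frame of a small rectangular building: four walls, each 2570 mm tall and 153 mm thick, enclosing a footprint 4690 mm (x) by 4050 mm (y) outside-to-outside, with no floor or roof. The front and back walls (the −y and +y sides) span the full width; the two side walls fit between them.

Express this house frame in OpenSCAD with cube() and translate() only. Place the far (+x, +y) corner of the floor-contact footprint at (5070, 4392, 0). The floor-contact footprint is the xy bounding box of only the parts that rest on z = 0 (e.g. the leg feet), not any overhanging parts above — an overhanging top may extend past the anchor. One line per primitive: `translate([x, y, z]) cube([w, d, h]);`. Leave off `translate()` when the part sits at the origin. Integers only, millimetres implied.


translate([380, 342, 0]) cube([4690, 153, 2570]);
translate([380, 4239, 0]) cube([4690, 153, 2570]);
translate([380, 495, 0]) cube([153, 3744, 2570]);
translate([4917, 495, 0]) cube([153, 3744, 2570]);


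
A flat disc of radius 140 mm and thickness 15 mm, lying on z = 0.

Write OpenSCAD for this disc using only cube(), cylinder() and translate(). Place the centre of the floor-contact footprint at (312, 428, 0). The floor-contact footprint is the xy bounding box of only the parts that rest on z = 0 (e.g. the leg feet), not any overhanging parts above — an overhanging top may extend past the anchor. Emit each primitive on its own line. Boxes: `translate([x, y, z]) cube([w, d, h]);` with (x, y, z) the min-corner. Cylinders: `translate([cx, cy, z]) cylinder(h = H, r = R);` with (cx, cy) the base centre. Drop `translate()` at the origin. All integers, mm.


translate([312, 428, 0]) cylinder(h = 15, r = 140);


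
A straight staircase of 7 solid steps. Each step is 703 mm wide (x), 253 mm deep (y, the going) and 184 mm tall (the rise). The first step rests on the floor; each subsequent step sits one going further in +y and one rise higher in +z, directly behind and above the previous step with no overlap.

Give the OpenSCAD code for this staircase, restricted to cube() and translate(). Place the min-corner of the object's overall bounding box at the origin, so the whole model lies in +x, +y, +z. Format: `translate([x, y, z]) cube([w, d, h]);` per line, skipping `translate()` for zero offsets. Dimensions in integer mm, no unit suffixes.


cube([703, 253, 184]);
translate([0, 253, 184]) cube([703, 253, 184]);
translate([0, 506, 368]) cube([703, 253, 184]);
translate([0, 759, 552]) cube([703, 253, 184]);
translate([0, 1012, 736]) cube([703, 253, 184]);
translate([0, 1265, 920]) cube([703, 253, 184]);
translate([0, 1518, 1104]) cube([703, 253, 184]);


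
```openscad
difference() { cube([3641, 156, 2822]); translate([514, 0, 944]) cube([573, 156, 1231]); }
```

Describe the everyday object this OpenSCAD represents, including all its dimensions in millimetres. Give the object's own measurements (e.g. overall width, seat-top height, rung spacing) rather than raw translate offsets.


A wall 3641 mm long (x), 156 mm thick (y), 2822 mm tall, with a rectangular window opening cut through it. The opening is 573 mm wide and 1231 mm tall; its sill is at z = 944 mm and its near (−x) edge is 514 mm from the wall's −x end. The opening passes through the full wall thickness.


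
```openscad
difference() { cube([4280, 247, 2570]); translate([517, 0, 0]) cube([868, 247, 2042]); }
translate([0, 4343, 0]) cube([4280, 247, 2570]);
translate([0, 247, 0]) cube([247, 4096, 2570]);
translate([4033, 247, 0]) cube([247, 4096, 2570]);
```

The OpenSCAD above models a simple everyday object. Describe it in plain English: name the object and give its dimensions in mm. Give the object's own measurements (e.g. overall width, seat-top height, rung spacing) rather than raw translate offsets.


A single room: four walls, each 2570 mm tall and 247 mm thick, enclosing an outside footprint 4280×4590 mm (x × y), no floor or roof. The front and back walls (−y and +y sides) run the full x-width; the side walls fit between their inner faces. A door opening 868 mm wide and 2042 mm tall is cut through the front wall from the floor up, its −x edge 517 mm from the wall's −x end.


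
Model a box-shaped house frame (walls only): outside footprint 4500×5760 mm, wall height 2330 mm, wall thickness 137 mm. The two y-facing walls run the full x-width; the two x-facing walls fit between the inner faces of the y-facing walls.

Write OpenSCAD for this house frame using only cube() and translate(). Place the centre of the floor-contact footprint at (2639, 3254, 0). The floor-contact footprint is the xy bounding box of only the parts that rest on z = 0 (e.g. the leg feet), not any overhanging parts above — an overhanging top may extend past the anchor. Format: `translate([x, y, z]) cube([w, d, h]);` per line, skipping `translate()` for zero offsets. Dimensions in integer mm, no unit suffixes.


translate([389, 374, 0]) cube([4500, 137, 2330]);
translate([389, 5997, 0]) cube([4500, 137, 2330]);
translate([389, 511, 0]) cube([137, 5486, 2330]);
translate([4752, 511, 0]) cube([137, 5486, 2330]);


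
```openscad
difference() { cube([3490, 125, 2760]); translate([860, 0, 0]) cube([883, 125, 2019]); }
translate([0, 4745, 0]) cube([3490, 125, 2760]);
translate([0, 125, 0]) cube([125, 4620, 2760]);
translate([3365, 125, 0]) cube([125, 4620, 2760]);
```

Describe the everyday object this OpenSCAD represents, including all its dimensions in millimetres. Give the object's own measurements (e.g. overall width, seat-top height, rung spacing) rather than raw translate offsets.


A single room: four walls, each 2760 mm tall and 125 mm thick, enclosing an outside footprint 3490×4870 mm (x × y), no floor or roof. The front and back walls (−y and +y sides) run the full x-width; the side walls fit between their inner faces. A door opening 883 mm wide and 2019 mm tall is cut through the front wall from the floor up, its −x edge 860 mm from the wall's −x end.


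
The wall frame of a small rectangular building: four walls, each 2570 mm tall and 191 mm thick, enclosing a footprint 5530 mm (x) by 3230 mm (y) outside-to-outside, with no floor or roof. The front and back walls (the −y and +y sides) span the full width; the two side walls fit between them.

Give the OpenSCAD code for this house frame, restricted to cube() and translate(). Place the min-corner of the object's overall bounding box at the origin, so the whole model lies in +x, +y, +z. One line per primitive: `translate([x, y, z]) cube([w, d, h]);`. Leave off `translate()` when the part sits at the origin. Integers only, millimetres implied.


cube([5530, 191, 2570]);
translate([0, 3039, 0]) cube([5530, 191, 2570]);
translate([0, 191, 0]) cube([191, 2848, 2570]);
translate([5339, 191, 0]) cube([191, 2848, 2570]);


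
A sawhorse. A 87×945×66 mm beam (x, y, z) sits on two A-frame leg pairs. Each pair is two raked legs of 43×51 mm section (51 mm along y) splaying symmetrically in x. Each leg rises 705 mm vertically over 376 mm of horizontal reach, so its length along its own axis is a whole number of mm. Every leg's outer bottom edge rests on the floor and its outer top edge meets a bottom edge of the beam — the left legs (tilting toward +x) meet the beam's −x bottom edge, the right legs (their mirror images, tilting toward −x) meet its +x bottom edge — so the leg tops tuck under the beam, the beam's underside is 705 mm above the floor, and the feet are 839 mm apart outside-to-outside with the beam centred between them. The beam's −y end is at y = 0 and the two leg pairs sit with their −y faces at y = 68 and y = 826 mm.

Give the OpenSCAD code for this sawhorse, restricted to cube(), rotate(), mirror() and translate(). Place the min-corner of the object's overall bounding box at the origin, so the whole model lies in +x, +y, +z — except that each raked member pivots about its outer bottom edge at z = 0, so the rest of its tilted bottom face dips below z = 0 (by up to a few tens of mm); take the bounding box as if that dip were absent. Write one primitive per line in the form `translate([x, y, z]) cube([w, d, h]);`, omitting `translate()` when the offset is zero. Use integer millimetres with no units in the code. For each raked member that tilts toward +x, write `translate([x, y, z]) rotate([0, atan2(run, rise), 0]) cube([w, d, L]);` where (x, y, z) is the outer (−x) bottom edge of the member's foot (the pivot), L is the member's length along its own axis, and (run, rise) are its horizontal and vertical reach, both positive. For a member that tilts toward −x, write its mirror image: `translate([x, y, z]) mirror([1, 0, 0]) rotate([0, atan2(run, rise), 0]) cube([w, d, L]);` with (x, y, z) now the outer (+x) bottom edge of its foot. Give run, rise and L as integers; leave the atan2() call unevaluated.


translate([376, 0, 705]) cube([87, 945, 66]);
translate([0, 68, 0]) rotate([0, atan2(376, 705), 0]) cube([43, 51, 799]);
translate([839, 68, 0]) mirror([1, 0, 0]) rotate([0, atan2(376, 705), 0]) cube([43, 51, 799]);
translate([0, 826, 0]) rotate([0, atan2(376, 705), 0]) cube([43, 51, 799]);
translate([839, 826, 0]) mirror([1, 0, 0]) rotate([0, atan2(376, 705), 0]) cube([43, 51, 799]);


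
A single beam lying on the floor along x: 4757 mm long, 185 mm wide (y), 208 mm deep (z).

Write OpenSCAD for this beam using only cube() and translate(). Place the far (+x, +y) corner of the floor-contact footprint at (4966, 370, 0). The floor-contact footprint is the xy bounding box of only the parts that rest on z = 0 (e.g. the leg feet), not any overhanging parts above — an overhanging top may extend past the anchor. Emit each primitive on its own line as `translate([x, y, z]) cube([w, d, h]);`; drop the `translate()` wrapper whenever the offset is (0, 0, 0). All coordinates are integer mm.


translate([209, 185, 0]) cube([4757, 185, 208]);


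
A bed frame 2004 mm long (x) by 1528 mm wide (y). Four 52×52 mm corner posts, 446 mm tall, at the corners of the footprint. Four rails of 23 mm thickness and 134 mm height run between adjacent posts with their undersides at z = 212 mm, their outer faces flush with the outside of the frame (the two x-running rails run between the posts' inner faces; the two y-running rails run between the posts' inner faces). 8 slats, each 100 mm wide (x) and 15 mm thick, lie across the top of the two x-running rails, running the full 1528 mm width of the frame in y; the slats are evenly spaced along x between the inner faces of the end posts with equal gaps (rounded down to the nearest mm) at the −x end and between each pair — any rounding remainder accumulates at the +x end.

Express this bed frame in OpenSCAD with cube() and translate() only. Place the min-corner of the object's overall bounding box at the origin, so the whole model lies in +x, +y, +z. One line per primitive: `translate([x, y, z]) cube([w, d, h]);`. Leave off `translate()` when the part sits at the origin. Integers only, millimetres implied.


cube([52, 52, 446]);
translate([0, 1476, 0]) cube([52, 52, 446]);
translate([1952, 0, 0]) cube([52, 52, 446]);
translate([1952, 1476, 0]) cube([52, 52, 446]);
translate([52, 0, 212]) cube([1900, 23, 134]);
translate([52, 1505, 212]) cube([1900, 23, 134]);
translate([0, 52, 212]) cube([23, 1424, 134]);
translate([1981, 52, 212]) cube([23, 1424, 134]);
translate([174, 0, 346]) cube([100, 1528, 15]);
translate([396, 0, 346]) cube([100, 1528, 15]);
translate([618, 0, 346]) cube([100, 1528, 15]);
translate([840, 0, 346]) cube([100, 1528, 15]);
translate([1062, 0, 346]) cube([100, 1528, 15]);
translate([1284, 0, 346]) cube([100, 1528, 15]);
translate([1506, 0, 346]) cube([100, 1528, 15]);
translate([1728, 0, 346]) cube([100, 1528, 15]);


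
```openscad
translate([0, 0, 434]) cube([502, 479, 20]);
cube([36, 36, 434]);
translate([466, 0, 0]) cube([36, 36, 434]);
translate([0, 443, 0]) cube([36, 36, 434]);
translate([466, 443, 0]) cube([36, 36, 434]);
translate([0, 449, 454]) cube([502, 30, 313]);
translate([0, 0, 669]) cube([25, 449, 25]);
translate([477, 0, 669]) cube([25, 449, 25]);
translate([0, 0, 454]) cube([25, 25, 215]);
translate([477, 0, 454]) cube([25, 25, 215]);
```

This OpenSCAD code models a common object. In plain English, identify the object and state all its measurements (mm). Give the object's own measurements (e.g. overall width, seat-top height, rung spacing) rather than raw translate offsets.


A chair. The seat is a 502×479×20 mm slab with its top at z = 454 mm, on four 36×36 mm corner legs (flush with the seat edges, standing on z = 0). A flat backrest 30 mm thick, 313 mm tall, spans the full seat width and rises from the seat top along its +y edge, rear face flush with the rear of the seat. Two armrests of 25×25 mm section run along each side from the seat's front edge to the front of the backrest, top faces 240 mm above the seat top and outer faces flush with the seat's x-edges; a 25×25 mm post under the front of each armrest stands on the seat at the front corner.


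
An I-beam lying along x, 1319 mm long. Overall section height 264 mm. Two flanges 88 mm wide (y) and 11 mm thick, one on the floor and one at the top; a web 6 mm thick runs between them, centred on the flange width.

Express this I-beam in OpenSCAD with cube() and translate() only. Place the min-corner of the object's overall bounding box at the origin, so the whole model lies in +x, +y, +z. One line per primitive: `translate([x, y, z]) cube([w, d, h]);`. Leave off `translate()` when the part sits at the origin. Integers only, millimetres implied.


cube([1319, 88, 11]);
translate([0, 41, 11]) cube([1319, 6, 242]);
translate([0, 0, 253]) cube([1319, 88, 11]);


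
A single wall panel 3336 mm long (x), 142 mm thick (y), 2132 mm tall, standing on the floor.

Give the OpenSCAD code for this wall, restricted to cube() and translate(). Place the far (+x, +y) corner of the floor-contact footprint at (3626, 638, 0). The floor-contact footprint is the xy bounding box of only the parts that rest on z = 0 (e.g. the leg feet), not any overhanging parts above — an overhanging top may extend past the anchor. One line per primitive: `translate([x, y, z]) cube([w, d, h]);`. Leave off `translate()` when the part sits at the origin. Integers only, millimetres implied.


translate([290, 496, 0]) cube([3336, 142, 2132]);


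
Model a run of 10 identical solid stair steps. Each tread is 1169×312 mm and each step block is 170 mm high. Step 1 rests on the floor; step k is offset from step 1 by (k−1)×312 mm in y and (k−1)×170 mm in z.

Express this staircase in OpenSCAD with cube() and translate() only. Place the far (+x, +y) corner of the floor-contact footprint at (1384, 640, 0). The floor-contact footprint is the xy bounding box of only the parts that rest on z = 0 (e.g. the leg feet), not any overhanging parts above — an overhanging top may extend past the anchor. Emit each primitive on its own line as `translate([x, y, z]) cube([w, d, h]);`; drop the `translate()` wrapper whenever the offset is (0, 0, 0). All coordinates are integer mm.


translate([215, 328, 0]) cube([1169, 312, 170]);
translate([215, 640, 170]) cube([1169, 312, 170]);
translate([215, 952, 340]) cube([1169, 312, 170]);
translate([215, 1264, 510]) cube([1169, 312, 170]);
translate([215, 1576, 680]) cube([1169, 312, 170]);
translate([215, 1888, 850]) cube([1169, 312, 170]);
translate([215, 2200, 1020]) cube([1169, 312, 170]);
translate([215, 2512, 1190]) cube([1169, 312, 170]);
translate([215, 2824, 1360]) cube([1169, 312, 170]);
translate([215, 3136, 1530]) cube([1169, 312, 170]);


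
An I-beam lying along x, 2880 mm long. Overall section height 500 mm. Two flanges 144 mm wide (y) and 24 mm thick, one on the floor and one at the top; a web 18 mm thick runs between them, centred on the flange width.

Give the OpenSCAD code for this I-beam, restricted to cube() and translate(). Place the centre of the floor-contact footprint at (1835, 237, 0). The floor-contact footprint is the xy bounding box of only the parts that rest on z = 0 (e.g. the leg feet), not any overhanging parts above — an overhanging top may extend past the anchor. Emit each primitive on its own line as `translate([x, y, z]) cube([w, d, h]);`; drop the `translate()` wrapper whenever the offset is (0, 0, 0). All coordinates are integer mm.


translate([395, 165, 0]) cube([2880, 144, 24]);
translate([395, 228, 24]) cube([2880, 18, 452]);
translate([395, 165, 476]) cube([2880, 144, 24]);


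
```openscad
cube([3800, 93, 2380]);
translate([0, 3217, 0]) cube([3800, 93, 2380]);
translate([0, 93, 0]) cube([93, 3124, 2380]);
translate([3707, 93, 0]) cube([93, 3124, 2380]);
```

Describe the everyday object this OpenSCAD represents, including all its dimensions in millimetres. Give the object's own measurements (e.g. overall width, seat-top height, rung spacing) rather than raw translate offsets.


The wall frame of a small rectangular building: four walls, each 2380 mm tall and 93 mm thick, enclosing a footprint 3800 mm (x) by 3310 mm (y) outside-to-outside, with no floor or roof. The front and back walls (the −y and +y sides) span the full width; the two side walls fit between them.


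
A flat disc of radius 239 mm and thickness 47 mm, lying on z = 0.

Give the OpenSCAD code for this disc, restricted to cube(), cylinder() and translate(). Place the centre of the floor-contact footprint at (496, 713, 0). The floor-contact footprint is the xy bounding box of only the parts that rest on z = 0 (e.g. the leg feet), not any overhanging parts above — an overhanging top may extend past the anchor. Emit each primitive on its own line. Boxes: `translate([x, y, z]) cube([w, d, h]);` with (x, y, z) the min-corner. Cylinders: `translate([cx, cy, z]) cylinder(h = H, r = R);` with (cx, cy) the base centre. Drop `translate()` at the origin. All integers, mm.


translate([496, 713, 0]) cylinder(h = 47, r = 239);


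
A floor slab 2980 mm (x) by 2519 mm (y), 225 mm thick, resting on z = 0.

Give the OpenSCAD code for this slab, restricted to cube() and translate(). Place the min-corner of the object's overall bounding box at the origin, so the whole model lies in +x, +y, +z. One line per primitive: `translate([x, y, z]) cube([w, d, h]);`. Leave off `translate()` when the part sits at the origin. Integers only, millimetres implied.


cube([2980, 2519, 225]);


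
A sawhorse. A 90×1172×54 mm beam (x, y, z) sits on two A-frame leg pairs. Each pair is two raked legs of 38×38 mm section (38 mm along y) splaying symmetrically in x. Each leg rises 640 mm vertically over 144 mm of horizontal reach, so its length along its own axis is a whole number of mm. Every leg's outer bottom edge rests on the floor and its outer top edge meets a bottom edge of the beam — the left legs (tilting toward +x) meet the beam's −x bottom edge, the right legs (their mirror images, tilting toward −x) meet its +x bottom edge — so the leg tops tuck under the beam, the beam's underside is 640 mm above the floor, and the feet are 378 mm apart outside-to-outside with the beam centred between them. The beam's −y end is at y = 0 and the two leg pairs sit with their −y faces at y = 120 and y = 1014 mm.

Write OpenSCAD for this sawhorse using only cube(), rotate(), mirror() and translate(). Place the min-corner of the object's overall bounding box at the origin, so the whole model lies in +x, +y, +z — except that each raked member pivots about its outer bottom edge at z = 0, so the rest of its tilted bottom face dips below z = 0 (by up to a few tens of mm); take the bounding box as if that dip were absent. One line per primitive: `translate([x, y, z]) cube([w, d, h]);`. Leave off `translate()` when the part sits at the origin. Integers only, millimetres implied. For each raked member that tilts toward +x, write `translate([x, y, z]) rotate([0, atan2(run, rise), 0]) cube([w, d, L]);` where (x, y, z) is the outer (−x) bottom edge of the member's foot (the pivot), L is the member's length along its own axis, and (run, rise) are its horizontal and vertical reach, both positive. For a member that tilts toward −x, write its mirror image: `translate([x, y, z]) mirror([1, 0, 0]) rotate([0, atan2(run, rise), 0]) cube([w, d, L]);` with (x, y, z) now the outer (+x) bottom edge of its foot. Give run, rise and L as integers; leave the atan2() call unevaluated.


translate([144, 0, 640]) cube([90, 1172, 54]);
translate([0, 120, 0]) rotate([0, atan2(144, 640), 0]) cube([38, 38, 656]);
translate([378, 120, 0]) mirror([1, 0, 0]) rotate([0, atan2(144, 640), 0]) cube([38, 38, 656]);
translate([0, 1014, 0]) rotate([0, atan2(144, 640), 0]) cube([38, 38, 656]);
translate([378, 1014, 0]) mirror([1, 0, 0]) rotate([0, atan2(144, 640), 0]) cube([38, 38, 656]);


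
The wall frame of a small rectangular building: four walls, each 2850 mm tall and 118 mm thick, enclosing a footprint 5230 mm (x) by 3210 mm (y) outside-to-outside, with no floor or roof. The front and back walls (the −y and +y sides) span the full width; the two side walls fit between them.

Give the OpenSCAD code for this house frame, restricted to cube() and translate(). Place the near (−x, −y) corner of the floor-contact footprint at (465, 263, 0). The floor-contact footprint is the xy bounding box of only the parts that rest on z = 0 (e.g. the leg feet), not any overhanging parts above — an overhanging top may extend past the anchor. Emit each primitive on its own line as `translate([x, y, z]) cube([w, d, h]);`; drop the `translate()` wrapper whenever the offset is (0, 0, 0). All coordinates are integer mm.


translate([465, 263, 0]) cube([5230, 118, 2850]);
translate([465, 3355, 0]) cube([5230, 118, 2850]);
translate([465, 381, 0]) cube([118, 2974, 2850]);
translate([5577, 381, 0]) cube([118, 2974, 2850]);


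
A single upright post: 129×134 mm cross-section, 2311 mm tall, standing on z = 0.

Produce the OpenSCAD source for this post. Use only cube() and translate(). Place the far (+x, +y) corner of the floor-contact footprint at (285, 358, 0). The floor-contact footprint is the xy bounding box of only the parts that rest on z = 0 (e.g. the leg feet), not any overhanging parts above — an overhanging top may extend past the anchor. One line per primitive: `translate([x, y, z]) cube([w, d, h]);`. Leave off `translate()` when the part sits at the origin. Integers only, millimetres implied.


translate([156, 224, 0]) cube([129, 134, 2311]);
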